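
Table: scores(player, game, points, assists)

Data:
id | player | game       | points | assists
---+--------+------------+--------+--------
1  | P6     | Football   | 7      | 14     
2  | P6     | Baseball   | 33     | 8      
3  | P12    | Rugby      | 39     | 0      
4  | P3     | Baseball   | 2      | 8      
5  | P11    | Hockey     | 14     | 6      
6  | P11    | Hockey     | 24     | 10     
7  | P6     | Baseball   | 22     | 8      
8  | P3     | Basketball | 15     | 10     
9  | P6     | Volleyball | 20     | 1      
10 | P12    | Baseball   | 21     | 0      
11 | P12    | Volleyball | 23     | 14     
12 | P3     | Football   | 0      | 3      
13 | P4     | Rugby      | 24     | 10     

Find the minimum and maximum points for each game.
SELECT game, MIN(points), MAX(points)
FROM scores
GROUP BY game

Result:
  Baseball: min=2, max=33
  Basketball: min=15, max=15
  Football: min=0, max=7
  Hockey: min=14, max=24
  Rugby: min=24, max=39
  Volleyball: min=20, max=23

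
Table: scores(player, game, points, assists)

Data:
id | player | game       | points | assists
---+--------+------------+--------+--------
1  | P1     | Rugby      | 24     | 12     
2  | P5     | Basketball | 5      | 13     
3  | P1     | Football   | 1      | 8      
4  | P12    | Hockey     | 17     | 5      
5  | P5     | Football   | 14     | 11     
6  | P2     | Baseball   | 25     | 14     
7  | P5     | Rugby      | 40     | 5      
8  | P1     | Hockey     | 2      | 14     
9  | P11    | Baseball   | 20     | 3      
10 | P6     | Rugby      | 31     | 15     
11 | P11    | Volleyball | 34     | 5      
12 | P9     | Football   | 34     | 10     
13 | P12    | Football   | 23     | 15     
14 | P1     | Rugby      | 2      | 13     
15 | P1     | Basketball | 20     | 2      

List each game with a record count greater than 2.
SELECT game, COUNT(*) as cnt
FROM scores
GROUP BY game
HAVING COUNT(*) > 2

Result:
  Football: 4
  Rugby: 4

Note: HAVING filters groups after aggregation, WHERE filters rows before.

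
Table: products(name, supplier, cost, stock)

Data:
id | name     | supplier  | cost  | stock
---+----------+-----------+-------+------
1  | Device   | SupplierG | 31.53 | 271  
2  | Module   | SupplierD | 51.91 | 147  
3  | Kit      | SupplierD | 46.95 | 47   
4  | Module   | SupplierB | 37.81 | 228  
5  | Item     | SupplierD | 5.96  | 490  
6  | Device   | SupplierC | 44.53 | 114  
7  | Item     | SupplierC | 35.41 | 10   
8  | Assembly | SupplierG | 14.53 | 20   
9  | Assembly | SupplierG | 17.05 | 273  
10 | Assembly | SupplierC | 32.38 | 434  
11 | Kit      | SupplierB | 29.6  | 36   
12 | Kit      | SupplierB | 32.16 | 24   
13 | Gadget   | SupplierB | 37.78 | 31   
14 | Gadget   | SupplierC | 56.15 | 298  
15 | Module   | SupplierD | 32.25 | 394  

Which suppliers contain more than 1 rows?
SELECT supplier, COUNT(*) as cnt
FROM products
GROUP BY supplier
HAVING COUNT(*) > 1

Result:
  SupplierB: 4
  SupplierC: 4
  SupplierD: 4
  SupplierG: 3

Note: HAVING filters groups after aggregation, WHERE filters rows before.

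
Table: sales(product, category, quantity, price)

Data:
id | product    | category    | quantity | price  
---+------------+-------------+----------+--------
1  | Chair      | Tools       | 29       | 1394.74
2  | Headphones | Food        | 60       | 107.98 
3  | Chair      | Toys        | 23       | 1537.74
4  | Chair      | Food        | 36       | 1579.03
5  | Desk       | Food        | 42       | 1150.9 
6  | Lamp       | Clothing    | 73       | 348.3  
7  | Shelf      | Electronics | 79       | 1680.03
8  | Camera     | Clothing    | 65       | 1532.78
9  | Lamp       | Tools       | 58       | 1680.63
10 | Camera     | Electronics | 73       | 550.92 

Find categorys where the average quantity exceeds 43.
SELECT category, AVG(quantity)
FROM sales
GROUP BY category
HAVING AVG(quantity) > 43

Result:
  Clothing: avg=69.00
  Electronics: avg=76.00
  Food: avg=46.00
  Tools: avg=43.50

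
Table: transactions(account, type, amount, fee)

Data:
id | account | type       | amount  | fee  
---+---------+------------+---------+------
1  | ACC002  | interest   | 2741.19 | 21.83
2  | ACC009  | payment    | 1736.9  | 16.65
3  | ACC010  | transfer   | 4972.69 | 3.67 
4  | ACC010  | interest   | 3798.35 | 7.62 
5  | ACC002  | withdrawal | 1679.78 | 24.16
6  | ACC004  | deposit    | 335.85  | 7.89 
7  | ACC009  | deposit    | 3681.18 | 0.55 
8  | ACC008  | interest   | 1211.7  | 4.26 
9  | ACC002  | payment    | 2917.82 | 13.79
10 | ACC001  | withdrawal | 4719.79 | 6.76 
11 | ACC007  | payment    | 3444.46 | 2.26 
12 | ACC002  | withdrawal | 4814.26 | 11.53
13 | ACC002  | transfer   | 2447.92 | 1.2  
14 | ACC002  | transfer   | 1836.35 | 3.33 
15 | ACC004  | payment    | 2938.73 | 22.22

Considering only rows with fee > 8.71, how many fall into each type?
SELECT type, COUNT(*)
FROM transactions
WHERE fee > 8.71
GROUP BY type

Note: WHERE filters rows before grouping.

Result:
  interest: 1
  payment: 3
  withdrawal: 2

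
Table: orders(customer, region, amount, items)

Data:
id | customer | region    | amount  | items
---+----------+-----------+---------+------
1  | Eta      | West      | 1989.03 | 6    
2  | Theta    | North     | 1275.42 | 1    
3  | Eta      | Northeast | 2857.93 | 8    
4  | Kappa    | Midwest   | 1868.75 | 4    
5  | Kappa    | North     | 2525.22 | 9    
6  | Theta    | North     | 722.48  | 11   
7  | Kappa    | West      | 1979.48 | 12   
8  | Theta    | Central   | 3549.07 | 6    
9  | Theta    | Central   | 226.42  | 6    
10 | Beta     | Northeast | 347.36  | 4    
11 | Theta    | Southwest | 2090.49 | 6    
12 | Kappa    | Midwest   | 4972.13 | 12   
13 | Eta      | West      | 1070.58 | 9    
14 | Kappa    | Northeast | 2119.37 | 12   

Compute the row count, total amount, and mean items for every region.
SELECT region,
       COUNT(*) as cnt,
       SUM(amount) as total_amount,
       AVG(items) as avg_items
FROM orders
GROUP BY region

Result:
  Central: 2 records, 3775.49 total amount, 6.00 avg items
  Midwest: 2 records, 6840.88 total amount, 8.00 avg items
  North: 3 records, 4523.12 total amount, 7.00 avg items
  Northeast: 3 records, 5324.66 total amount, 8.00 avg items
  Southwest: 1 records, 2090.49 total amount, 6.00 avg items
  West: 3 records, 5039.09 total amount, 9.00 avg items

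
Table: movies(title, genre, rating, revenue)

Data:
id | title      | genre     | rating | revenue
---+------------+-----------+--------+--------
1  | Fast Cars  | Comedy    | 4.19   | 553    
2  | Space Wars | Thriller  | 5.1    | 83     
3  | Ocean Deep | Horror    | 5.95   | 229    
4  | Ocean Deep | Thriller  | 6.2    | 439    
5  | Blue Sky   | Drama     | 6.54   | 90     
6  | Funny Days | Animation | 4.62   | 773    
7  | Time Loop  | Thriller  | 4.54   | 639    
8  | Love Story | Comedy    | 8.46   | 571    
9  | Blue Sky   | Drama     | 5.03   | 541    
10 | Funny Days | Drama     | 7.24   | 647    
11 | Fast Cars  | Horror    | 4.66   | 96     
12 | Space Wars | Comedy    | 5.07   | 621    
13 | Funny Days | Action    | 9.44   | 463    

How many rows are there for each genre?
SELECT genre, COUNT(*) as count
FROM movies
GROUP BY genre

Result:
  Action: 1
  Animation: 1
  Comedy: 3
  Drama: 3
  Horror: 2
  Thriller: 3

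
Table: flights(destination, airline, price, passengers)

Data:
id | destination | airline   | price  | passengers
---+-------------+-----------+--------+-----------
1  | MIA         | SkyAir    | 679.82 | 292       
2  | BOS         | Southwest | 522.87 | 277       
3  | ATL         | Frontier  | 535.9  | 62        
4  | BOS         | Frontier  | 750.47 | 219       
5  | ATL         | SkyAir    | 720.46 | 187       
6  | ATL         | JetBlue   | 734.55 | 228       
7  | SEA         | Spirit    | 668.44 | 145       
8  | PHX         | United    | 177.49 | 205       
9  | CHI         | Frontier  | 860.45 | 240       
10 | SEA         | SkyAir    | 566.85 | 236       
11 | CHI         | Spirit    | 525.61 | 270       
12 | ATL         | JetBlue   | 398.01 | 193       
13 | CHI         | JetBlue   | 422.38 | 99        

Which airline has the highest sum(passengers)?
SELECT airline, SUM(passengers) as val
FROM flights
GROUP BY airline
ORDER BY val DESC
LIMIT 1

Result: SkyAir with sum(passengers) = 715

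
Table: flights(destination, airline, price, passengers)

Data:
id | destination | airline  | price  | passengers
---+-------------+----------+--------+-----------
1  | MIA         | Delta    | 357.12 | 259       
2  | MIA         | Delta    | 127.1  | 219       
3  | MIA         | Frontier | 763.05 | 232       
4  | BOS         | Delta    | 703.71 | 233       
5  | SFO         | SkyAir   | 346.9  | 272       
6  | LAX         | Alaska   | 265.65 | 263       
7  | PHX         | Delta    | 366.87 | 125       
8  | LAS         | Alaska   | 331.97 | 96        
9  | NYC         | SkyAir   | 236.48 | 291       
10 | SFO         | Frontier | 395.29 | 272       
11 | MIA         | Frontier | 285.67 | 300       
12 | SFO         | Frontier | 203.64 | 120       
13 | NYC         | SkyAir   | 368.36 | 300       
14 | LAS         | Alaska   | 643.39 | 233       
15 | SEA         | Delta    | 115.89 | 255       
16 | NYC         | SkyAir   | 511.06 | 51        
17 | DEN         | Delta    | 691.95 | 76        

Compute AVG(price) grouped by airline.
SELECT airline, AVG(price) as result
FROM flights
GROUP BY airline

Result:
  Alaska: 413.67
  Delta: 393.77
  Frontier: 411.91
  SkyAir: 365.70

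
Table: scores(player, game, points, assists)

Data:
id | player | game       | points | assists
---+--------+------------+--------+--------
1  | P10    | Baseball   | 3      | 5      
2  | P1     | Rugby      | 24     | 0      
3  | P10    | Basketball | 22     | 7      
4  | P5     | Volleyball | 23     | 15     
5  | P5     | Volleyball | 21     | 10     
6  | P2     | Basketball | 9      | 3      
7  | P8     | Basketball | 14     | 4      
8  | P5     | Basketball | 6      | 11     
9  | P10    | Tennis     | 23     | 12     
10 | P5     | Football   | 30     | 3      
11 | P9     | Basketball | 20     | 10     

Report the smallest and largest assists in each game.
SELECT game, MIN(assists), MAX(assists)
FROM scores
GROUP BY game

Result:
  Baseball: min=5, max=5
  Basketball: min=3, max=11
  Football: min=3, max=3
  Rugby: min=0, max=0
  Tennis: min=12, max=12
  Volleyball: min=10, max=15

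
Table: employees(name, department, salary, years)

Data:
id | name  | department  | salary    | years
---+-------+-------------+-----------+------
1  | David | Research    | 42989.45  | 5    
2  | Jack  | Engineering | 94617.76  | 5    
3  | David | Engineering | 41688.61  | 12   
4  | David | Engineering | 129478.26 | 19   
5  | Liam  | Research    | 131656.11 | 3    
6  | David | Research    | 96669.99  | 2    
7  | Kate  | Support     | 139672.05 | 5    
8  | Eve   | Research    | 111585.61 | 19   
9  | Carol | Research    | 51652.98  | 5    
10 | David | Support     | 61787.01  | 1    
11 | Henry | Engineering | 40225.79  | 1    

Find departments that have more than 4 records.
SELECT department, COUNT(*) as cnt
FROM employees
GROUP BY department
HAVING COUNT(*) > 4

Result:
  Research: 5

Note: HAVING filters groups after aggregation, WHERE filters rows before.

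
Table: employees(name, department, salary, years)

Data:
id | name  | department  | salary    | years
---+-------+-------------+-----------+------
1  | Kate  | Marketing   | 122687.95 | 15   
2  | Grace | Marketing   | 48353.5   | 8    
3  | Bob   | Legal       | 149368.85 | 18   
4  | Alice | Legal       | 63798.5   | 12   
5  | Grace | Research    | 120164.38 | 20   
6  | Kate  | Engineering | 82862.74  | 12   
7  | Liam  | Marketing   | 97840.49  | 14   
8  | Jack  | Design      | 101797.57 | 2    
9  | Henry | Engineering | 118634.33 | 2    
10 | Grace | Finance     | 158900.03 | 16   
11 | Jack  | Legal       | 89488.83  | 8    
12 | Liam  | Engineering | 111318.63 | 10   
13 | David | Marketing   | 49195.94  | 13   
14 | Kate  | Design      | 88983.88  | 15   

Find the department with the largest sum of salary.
SELECT department, SUM(salary) as val
FROM employees
GROUP BY department
ORDER BY val DESC
LIMIT 1

Result: Marketing with sum(salary) = 318077.88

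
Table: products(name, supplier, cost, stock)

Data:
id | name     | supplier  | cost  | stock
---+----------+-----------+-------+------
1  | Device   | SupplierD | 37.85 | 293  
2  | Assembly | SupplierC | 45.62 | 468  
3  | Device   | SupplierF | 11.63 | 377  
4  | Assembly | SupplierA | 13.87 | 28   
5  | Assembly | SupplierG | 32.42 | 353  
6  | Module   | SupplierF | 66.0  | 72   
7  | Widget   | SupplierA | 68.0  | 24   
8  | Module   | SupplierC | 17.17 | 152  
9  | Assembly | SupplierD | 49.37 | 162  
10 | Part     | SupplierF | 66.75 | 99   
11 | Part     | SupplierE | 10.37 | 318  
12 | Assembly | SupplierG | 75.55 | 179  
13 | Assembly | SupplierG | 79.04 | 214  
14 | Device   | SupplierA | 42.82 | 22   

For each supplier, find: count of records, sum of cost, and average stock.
SELECT supplier,
       COUNT(*) as cnt,
       SUM(cost) as total_cost,
       AVG(stock) as avg_stock
FROM products
GROUP BY supplier

Result:
  SupplierA: 3 records, 124.69 total cost, 24.67 avg stock
  SupplierC: 2 records, 62.79 total cost, 310.00 avg stock
  SupplierD: 2 records, 87.22 total cost, 227.50 avg stock
  SupplierE: 1 records, 10.37 total cost, 318.00 avg stock
  SupplierF: 3 records, 144.38 total cost, 182.67 avg stock
  SupplierG: 3 records, 187.01 total cost, 248.67 avg stock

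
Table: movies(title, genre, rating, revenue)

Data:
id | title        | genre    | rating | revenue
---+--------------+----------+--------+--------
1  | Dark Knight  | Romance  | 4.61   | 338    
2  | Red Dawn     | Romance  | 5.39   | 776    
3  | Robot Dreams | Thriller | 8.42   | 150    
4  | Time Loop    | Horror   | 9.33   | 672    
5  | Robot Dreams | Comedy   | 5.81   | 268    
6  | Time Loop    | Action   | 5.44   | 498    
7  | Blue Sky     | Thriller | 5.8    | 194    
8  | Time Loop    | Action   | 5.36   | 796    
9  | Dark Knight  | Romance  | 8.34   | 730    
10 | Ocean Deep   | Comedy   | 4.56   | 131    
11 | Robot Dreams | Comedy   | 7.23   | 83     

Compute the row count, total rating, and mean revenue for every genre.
SELECT genre,
       COUNT(*) as cnt,
       SUM(rating) as total_rating,
       AVG(revenue) as avg_revenue
FROM movies
GROUP BY genre

Result:
  Action: 2 records, 10.80 total rating, 647.00 avg revenue
  Comedy: 3 records, 17.60 total rating, 160.67 avg revenue
  Horror: 1 records, 9.33 total rating, 672.00 avg revenue
  Romance: 3 records, 18.34 total rating, 614.67 avg revenue
  Thriller: 2 records, 14.22 total rating, 172.00 avg revenue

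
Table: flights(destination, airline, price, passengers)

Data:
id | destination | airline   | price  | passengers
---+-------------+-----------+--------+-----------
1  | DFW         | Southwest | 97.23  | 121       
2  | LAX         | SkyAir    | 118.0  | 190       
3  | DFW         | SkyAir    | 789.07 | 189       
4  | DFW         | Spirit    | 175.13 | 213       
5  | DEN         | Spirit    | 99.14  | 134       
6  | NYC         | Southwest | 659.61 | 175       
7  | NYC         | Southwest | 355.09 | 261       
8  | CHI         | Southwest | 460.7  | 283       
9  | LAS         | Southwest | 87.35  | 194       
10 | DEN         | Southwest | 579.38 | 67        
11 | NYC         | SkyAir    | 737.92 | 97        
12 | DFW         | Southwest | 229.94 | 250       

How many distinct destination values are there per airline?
SELECT airline, COUNT(DISTINCT destination)
FROM flights
GROUP BY airline

Result:
  SkyAir: 3 distinct
  Southwest: 5 distinct
  Spirit: 2 distinct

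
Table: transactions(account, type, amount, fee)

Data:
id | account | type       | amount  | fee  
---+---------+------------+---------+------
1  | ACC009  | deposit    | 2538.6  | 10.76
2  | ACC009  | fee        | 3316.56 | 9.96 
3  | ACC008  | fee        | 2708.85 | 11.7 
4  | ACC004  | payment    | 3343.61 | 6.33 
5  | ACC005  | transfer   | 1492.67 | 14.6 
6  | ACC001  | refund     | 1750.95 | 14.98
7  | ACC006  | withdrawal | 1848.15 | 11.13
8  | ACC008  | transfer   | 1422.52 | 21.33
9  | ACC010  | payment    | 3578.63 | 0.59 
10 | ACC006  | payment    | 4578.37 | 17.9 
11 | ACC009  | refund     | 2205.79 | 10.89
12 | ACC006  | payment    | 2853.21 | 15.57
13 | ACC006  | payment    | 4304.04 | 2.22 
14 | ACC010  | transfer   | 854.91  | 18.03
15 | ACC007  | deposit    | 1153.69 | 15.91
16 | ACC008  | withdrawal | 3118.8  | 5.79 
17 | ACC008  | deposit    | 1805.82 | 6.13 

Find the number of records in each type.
SELECT type, COUNT(*) as count
FROM transactions
GROUP BY type

Result:
  deposit: 3
  fee: 2
  payment: 5
  refund: 2
  transfer: 3
  withdrawal: 2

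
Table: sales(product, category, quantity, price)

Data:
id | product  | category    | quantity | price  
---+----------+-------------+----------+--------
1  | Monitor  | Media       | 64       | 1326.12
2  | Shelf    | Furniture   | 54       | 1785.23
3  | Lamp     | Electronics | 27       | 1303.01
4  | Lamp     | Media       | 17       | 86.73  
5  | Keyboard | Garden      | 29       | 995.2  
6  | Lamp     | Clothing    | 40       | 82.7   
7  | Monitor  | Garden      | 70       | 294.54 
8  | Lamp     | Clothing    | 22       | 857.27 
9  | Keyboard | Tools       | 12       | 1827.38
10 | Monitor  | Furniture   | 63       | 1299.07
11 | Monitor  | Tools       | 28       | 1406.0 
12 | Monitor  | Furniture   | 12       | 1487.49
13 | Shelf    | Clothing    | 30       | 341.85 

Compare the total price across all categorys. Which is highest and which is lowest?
SELECT category, SUM(price)
FROM sales
GROUP BY category
ORDER BY SUM(price)

All groups:
  Clothing: 1281.82
  Garden: 1289.74
  Electronics: 1303.01
  Media: 1412.85
  Tools: 3233.38
  Furniture: 4571.79

Highest: Furniture (4571.79)
Lowest: Clothing (1281.82)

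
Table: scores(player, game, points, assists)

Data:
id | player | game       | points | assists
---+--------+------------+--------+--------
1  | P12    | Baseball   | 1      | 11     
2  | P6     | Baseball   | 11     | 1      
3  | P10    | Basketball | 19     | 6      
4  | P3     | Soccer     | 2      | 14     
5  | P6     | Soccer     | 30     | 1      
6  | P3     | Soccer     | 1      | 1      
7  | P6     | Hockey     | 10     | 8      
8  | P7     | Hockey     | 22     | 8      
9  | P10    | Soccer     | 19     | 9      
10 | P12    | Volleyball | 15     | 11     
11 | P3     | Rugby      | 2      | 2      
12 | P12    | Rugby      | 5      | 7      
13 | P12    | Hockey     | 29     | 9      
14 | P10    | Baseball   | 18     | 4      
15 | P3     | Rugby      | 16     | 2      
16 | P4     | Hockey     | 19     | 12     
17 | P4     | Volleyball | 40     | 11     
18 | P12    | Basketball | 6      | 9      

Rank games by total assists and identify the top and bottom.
SELECT game, SUM(assists)
FROM scores
GROUP BY game
ORDER BY SUM(assists)

All groups:
  Rugby: 11
  Basketball: 15
  Baseball: 16
  Volleyball: 22
  Soccer: 25
  Hockey: 37

Highest: Hockey (37)
Lowest: Rugby (11)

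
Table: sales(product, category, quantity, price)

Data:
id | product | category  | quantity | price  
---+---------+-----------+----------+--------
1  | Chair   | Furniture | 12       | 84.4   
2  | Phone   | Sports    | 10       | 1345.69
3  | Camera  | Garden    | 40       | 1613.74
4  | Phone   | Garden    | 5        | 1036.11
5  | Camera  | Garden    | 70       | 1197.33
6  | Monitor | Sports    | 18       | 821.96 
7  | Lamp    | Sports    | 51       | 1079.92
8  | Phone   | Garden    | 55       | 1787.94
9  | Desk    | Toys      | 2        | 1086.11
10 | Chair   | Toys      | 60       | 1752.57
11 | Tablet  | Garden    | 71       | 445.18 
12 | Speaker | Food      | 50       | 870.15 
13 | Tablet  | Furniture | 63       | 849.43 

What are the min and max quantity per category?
SELECT category, MIN(quantity), MAX(quantity)
FROM sales
GROUP BY category

Result:
  Food: min=50, max=50
  Furniture: min=12, max=63
  Garden: min=5, max=71
  Sports: min=10, max=51
  Toys: min=2, max=60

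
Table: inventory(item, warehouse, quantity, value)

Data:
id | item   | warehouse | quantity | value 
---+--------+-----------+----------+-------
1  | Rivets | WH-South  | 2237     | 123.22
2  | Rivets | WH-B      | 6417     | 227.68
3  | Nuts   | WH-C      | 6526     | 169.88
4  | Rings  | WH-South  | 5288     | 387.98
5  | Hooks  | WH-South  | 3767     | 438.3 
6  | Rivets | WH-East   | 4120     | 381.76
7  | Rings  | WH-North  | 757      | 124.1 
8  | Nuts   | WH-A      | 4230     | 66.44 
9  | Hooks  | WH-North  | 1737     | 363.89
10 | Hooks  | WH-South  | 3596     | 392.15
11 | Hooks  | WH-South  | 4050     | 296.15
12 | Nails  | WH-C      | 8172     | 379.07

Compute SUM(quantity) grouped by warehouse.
SELECT warehouse, SUM(quantity) as result
FROM inventory
GROUP BY warehouse

Result:
  WH-A: 4230
  WH-B: 6417
  WH-C: 14698
  WH-East: 4120
  WH-North: 2494
  WH-South: 18938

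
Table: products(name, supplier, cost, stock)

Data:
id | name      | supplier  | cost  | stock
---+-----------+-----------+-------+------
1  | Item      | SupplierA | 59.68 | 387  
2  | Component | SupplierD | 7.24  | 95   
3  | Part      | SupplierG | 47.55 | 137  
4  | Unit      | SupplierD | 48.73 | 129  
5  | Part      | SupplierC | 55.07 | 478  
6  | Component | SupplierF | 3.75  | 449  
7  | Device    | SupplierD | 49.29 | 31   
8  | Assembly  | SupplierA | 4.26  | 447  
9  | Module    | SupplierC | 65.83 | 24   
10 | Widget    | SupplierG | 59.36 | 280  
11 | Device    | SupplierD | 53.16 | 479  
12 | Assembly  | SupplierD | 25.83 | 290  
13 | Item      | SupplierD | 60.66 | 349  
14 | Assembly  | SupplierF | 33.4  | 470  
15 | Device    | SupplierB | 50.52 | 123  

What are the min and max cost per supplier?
SELECT supplier, MIN(cost), MAX(cost)
FROM products
GROUP BY supplier

Result:
  SupplierA: min=4.26, max=59.68
  SupplierB: min=50.52, max=50.52
  SupplierC: min=55.07, max=65.83
  SupplierD: min=7.24, max=60.66
  SupplierF: min=3.75, max=33.40
  SupplierG: min=47.55, max=59.36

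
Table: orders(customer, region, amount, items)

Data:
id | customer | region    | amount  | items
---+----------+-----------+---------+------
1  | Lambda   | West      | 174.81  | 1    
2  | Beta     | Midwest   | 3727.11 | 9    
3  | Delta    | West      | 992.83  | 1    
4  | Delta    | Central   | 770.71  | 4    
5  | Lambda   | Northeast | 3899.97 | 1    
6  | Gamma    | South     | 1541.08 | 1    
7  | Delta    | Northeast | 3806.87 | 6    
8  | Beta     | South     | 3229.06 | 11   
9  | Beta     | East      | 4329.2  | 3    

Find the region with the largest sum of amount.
SELECT region, SUM(amount) as val
FROM orders
GROUP BY region
ORDER BY val DESC
LIMIT 1

Result: Northeast with sum(amount) = 7706.84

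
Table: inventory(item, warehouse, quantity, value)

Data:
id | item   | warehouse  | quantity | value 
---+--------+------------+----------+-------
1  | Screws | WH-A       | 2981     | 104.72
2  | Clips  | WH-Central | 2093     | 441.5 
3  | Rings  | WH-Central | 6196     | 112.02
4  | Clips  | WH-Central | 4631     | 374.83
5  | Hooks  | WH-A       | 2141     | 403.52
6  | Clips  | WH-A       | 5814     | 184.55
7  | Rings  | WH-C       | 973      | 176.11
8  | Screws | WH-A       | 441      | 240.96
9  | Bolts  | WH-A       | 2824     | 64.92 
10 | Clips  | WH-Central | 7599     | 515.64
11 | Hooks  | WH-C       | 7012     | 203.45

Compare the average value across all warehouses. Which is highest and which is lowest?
SELECT warehouse, AVG(value)
FROM inventory
GROUP BY warehouse
ORDER BY AVG(value)

All groups:
  WH-C: 189.78
  WH-A: 199.73
  WH-Central: 361.00

Highest: WH-Central (361.00)
Lowest: WH-C (189.78)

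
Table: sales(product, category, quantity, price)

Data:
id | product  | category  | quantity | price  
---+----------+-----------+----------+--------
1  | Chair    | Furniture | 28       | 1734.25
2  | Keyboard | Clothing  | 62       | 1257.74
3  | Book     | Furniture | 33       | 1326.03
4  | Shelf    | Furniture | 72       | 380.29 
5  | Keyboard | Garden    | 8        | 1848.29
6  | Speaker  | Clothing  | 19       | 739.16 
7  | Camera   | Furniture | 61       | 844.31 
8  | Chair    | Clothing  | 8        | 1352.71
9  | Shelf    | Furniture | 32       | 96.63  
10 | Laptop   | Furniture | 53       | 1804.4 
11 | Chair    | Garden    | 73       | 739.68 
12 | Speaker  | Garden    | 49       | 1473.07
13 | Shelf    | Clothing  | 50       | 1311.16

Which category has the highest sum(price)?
SELECT category, SUM(price) as val
FROM sales
GROUP BY category
ORDER BY val DESC
LIMIT 1

Result: Furniture with sum(price) = 6185.91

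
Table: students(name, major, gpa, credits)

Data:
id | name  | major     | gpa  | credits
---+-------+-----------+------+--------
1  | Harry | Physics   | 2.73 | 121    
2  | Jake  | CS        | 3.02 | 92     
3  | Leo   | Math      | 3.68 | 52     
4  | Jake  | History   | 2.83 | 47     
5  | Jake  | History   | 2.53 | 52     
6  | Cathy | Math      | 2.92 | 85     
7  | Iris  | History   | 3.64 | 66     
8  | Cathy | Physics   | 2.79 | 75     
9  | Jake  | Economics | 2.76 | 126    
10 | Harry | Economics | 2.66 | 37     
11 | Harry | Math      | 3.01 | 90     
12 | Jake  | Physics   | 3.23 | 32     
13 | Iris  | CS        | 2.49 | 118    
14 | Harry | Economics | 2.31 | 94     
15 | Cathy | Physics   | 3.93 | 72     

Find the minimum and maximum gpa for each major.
SELECT major, MIN(gpa), MAX(gpa)
FROM students
GROUP BY major

Result:
  CS: min=2.49, max=3.02
  Economics: min=2.31, max=2.76
  History: min=2.53, max=3.64
  Math: min=2.92, max=3.68
  Physics: min=2.73, max=3.93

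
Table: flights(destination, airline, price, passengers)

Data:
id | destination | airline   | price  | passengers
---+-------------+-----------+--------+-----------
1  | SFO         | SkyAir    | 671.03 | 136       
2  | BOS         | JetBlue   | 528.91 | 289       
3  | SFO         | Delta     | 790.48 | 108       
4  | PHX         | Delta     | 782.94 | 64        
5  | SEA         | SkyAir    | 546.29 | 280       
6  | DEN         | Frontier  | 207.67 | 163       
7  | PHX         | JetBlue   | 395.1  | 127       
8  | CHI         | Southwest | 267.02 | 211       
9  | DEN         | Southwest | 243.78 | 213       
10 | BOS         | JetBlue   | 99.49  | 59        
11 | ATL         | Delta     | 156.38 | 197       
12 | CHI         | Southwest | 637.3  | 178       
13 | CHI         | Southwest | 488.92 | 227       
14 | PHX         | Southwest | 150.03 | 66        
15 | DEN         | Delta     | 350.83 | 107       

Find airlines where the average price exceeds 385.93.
SELECT airline, AVG(price)
FROM flights
GROUP BY airline
HAVING AVG(price) > 385.93

Result:
  Delta: avg=520.16
  SkyAir: avg=608.66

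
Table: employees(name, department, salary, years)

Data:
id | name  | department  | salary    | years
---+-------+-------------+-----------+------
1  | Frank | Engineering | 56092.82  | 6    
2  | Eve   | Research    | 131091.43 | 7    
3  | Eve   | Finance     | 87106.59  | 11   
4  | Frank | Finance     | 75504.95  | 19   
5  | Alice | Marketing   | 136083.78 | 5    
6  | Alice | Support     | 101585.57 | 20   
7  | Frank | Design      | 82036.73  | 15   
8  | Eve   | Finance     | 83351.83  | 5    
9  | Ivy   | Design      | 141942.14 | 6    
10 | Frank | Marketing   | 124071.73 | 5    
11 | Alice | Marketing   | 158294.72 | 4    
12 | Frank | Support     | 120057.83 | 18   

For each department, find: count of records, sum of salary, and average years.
SELECT department,
       COUNT(*) as cnt,
       SUM(salary) as total_salary,
       AVG(years) as avg_years
FROM employees
GROUP BY department

Result:
  Design: 2 records, 223978.87 total salary, 10.50 avg years
  Engineering: 1 records, 56092.82 total salary, 6.00 avg years
  Finance: 3 records, 245963.37 total salary, 11.67 avg years
  Marketing: 3 records, 418450.23 total salary, 4.67 avg years
  Research: 1 records, 131091.43 total salary, 7.00 avg years
  Support: 2 records, 221643.40 total salary, 19.00 avg years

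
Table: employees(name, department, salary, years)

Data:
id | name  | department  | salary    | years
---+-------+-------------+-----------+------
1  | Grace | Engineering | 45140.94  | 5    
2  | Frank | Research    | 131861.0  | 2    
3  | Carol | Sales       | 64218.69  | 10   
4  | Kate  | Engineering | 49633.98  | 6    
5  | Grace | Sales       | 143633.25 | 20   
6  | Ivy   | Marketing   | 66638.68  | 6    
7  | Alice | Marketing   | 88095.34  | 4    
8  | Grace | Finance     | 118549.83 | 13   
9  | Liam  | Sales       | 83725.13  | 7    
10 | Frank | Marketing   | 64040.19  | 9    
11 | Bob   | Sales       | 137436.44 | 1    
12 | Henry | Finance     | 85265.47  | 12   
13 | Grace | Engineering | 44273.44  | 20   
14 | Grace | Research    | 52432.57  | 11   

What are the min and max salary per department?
SELECT department, MIN(salary), MAX(salary)
FROM employees
GROUP BY department

Result:
  Engineering: min=44273.44, max=49633.98
  Finance: min=85265.47, max=118549.83
  Marketing: min=64040.19, max=88095.34
  Research: min=52432.57, max=131861.00
  Sales: min=64218.69, max=143633.25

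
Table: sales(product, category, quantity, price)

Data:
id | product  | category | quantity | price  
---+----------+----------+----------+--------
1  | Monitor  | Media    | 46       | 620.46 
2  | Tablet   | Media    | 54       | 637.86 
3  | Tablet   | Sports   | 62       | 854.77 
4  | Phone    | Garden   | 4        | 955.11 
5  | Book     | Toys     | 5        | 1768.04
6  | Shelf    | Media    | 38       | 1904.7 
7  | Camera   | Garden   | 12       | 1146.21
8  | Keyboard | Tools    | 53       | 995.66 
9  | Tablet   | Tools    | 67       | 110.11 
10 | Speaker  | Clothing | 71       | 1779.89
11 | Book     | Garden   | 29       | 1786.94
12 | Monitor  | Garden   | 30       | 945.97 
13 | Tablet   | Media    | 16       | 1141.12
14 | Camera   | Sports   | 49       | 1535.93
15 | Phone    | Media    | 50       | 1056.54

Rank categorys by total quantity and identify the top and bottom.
SELECT category, SUM(quantity)
FROM sales
GROUP BY category
ORDER BY SUM(quantity)

All groups:
  Toys: 5
  Clothing: 71
  Garden: 75
  Sports: 111
  Tools: 120
  Media: 204

Highest: Media (204)
Lowest: Toys (5)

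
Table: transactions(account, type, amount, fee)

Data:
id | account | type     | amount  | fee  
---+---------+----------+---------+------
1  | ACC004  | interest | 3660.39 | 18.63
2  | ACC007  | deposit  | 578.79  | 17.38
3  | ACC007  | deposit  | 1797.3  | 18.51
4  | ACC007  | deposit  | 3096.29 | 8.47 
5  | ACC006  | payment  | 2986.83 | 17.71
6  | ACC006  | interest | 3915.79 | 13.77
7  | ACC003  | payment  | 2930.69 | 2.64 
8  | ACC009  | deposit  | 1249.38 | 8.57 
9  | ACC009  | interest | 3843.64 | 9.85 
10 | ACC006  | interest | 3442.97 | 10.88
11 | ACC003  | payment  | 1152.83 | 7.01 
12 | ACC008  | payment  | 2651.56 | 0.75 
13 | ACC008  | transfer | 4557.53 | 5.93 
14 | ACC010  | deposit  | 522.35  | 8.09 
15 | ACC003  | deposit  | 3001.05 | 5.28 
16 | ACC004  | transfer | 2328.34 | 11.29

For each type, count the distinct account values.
SELECT type, COUNT(DISTINCT account)
FROM transactions
GROUP BY type

Result:
  deposit: 4 distinct
  interest: 3 distinct
  payment: 3 distinct
  transfer: 2 distinct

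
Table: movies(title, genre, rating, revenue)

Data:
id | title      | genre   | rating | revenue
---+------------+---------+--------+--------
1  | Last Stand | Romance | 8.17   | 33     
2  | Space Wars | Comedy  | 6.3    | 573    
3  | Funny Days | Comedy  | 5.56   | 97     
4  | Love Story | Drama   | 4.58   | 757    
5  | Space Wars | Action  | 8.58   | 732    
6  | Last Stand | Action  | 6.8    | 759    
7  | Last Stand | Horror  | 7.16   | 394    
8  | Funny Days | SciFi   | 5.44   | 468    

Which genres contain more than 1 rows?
SELECT genre, COUNT(*) as cnt
FROM movies
GROUP BY genre
HAVING COUNT(*) > 1

Result:
  Action: 2
  Comedy: 2

Note: HAVING filters groups after aggregation, WHERE filters rows before.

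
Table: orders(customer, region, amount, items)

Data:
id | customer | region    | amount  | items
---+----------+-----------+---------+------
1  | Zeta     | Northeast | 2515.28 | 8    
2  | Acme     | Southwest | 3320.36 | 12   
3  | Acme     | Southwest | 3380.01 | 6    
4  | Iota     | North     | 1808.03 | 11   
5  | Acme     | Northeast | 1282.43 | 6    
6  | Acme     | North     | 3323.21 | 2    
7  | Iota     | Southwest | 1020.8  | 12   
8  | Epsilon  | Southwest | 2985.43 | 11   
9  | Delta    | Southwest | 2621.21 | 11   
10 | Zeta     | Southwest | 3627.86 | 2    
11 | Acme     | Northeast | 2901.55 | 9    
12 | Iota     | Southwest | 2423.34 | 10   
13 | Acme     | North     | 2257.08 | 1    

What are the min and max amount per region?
SELECT region, MIN(amount), MAX(amount)
FROM orders
GROUP BY region

Result:
  North: min=1808.03, max=3323.21
  Northeast: min=1282.43, max=2901.55
  Southwest: min=1020.80, max=3627.86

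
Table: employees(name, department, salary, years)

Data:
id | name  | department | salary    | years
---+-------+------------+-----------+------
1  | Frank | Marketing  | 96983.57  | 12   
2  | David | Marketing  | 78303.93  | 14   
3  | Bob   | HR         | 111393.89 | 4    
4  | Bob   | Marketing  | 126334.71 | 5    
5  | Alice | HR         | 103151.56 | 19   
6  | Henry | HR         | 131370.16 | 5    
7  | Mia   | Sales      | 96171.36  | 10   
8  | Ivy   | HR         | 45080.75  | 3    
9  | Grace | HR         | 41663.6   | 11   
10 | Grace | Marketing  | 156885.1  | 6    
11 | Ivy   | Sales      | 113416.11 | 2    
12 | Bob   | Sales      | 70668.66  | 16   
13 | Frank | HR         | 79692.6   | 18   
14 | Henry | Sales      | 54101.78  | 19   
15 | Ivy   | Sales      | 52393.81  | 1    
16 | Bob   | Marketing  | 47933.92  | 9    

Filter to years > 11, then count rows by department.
SELECT department, COUNT(*)
FROM employees
WHERE years > 11
GROUP BY department

Note: WHERE filters rows before grouping.

Result:
  HR: 2
  Marketing: 2
  Sales: 2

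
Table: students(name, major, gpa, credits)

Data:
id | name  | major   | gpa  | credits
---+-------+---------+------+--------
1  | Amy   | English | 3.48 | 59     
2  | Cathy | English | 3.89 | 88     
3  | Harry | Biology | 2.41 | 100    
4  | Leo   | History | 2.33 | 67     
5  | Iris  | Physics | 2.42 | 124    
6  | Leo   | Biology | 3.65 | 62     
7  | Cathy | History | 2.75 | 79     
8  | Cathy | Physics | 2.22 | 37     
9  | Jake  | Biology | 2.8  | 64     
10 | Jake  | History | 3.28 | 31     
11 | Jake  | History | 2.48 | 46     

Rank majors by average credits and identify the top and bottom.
SELECT major, AVG(credits)
FROM students
GROUP BY major
ORDER BY AVG(credits)

All groups:
  History: 55.75
  English: 73.50
  Biology: 75.33
  Physics: 80.50

Highest: Physics (80.50)
Lowest: History (55.75)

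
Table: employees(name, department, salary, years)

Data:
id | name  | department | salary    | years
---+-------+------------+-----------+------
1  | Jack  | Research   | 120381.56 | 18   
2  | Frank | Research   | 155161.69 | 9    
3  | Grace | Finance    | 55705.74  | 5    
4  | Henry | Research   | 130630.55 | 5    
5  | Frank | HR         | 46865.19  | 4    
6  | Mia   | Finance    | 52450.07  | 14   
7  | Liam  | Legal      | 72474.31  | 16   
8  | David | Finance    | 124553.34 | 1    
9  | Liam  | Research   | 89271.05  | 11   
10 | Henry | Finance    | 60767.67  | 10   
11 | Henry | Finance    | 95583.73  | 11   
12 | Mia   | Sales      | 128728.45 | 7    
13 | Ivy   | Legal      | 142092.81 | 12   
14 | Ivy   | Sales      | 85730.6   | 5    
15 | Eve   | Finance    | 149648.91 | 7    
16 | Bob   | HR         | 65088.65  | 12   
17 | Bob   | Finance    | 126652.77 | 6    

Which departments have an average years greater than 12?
SELECT department, AVG(years)
FROM employees
GROUP BY department
HAVING AVG(years) > 12

Result:
  Legal: avg=14.00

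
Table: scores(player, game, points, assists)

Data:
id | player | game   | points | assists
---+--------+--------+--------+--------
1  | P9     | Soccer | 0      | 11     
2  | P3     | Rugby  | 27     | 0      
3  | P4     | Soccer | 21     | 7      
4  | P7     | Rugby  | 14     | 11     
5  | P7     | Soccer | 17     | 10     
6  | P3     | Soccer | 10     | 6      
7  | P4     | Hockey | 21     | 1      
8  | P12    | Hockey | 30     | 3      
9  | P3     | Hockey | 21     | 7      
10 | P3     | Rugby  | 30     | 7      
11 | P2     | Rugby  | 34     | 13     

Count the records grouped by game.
SELECT game, COUNT(*) as count
FROM scores
GROUP BY game

Result:
  Hockey: 3
  Rugby: 4
  Soccer: 4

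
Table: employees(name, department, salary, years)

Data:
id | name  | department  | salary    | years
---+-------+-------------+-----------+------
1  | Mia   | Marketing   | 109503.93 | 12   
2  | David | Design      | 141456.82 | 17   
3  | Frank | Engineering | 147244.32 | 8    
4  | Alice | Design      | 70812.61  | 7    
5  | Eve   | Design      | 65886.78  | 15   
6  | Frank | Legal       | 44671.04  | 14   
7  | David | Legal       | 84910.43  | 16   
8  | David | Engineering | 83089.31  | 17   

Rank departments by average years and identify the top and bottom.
SELECT department, AVG(years)
FROM employees
GROUP BY department
ORDER BY AVG(years)

All groups:
  Marketing: 12.00
  Engineering: 12.50
  Design: 13.00
  Legal: 15.00

Highest: Legal (15.00)
Lowest: Marketing (12.00)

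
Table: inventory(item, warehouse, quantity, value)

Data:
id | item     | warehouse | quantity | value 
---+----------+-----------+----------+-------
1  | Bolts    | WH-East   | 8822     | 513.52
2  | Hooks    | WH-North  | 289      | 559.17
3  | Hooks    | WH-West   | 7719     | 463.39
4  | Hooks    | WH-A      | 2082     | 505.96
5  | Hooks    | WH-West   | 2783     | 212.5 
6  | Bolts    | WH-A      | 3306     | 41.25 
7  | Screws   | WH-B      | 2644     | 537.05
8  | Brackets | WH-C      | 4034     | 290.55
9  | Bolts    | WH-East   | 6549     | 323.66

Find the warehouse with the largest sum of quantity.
SELECT warehouse, SUM(quantity) as val
FROM inventory
GROUP BY warehouse
ORDER BY val DESC
LIMIT 1

Result: WH-East with sum(quantity) = 15371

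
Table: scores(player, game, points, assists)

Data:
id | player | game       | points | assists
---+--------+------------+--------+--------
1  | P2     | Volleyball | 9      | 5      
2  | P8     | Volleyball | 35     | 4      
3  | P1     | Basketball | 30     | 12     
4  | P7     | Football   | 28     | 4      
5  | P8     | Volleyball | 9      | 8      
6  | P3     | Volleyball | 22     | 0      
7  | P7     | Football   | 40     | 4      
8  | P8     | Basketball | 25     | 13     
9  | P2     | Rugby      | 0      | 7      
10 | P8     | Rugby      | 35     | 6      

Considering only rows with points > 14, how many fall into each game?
SELECT game, COUNT(*)
FROM scores
WHERE points > 14
GROUP BY game

Note: WHERE filters rows before grouping.

Result:
  Basketball: 2
  Football: 2
  Rugby: 1
  Volleyball: 2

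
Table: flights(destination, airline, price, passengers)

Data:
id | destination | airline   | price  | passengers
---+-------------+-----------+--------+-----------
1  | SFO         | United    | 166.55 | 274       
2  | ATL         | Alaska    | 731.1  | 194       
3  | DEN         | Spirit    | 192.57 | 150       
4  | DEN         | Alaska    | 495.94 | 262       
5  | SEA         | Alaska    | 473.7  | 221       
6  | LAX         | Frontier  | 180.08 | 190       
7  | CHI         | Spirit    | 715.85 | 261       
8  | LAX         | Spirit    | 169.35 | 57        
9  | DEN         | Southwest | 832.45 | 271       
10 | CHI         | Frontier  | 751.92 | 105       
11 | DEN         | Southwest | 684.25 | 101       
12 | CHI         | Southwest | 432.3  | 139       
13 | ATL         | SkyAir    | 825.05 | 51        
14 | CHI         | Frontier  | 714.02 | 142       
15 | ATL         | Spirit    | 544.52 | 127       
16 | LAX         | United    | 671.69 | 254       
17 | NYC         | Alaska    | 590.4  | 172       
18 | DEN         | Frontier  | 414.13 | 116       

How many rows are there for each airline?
SELECT airline, COUNT(*) as count
FROM flights
GROUP BY airline

Result:
  Alaska: 4
  Frontier: 4
  SkyAir: 1
  Southwest: 3
  Spirit: 4
  United: 2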